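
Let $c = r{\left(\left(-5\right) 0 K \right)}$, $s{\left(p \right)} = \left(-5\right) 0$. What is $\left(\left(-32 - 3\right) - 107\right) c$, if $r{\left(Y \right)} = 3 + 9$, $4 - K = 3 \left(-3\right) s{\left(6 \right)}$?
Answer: $-1704$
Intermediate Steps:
$s{\left(p \right)} = 0$
$K = 4$ ($K = 4 - 3 \left(-3\right) 0 = 4 - \left(-9\right) 0 = 4 - 0 = 4 + 0 = 4$)
$r{\left(Y \right)} = 12$
$c = 12$
$\left(\left(-32 - 3\right) - 107\right) c = \left(\left(-32 - 3\right) - 107\right) 12 = \left(-35 - 107\right) 12 = \left(-142\right) 12 = -1704$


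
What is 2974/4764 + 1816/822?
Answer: 924671/326334 ≈ 2.8335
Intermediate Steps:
2974/4764 + 1816/822 = 2974*(1/4764) + 1816*(1/822) = 1487/2382 + 908/411 = 924671/326334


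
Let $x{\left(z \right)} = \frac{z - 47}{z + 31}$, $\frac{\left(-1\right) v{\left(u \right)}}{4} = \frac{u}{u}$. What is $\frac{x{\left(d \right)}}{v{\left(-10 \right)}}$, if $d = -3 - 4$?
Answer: $\frac{9}{16} \approx 0.5625$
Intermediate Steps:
$d = -7$
$v{\left(u \right)} = -4$ ($v{\left(u \right)} = - 4 \frac{u}{u} = \left(-4\right) 1 = -4$)
$x{\left(z \right)} = \frac{-47 + z}{31 + z}$
$\frac{x{\left(d \right)}}{v{\left(-10 \right)}} = \frac{\frac{1}{31 - 7} \left(-47 - 7\right)}{-4} = \frac{1}{24} \left(-54\right) \left(- \frac{1}{4}\right) = \left(- \frac{9}{4}\right) \left(- \frac{1}{4}\right) = \frac{9}{16}$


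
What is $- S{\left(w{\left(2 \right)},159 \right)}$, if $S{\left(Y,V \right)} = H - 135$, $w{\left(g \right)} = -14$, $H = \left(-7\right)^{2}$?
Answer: $86$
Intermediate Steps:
$H = 49$
$S{\left(Y,V \right)} = -86$ ($S{\left(Y,V \right)} = 49 - 135 = -86$)
$- S{\left(w{\left(2 \right)},159 \right)} = \left(-1\right) \left(-86\right) = 86$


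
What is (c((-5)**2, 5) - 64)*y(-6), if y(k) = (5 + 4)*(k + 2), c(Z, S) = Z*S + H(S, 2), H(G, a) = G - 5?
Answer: -2196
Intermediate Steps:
H(G, a) = -5 + G
c(Z, S) = -5 + S + S*Z (c(Z, S) = Z*S + (-5 + S) = S*Z + (-5 + S) = -5 + S + S*Z)
y(k) = 18 + 9*k (y(k) = 9*(2 + k) = 18 + 9*k)
(c((-5)**2, 5) - 64)*y(-6) = ((-5 + 5 + 5*(-5)**2) - 64)*(18 + 9*(-6)) = ((-5 + 5 + 5*25) - 64)*(18 - 54) = ((-5 + 5 + 125) - 64)*(-36) = (125 - 64)*(-36) = 61*(-36) = -2196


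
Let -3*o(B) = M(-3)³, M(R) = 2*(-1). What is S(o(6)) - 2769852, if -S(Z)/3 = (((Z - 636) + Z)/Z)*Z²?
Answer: -8294420/3 ≈ -2.7648e+6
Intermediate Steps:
M(R) = -2
o(B) = 8/3 (o(B) = -⅓*(-2)³ = -⅓*(-8) = 8/3)
S(Z) = -3*Z*(-636 + 2*Z) (S(Z) = -3*((Z - 636) + Z)/Z*Z² = -3*((-636 + Z) + Z)/Z*Z² = -3*(-636 + 2*Z)/Z*Z² = -3*Z*(-636 + 2*Z))
S(o(6)) - 2769852 = 6*(8/3)*(318 - 1*8/3) - 2769852 = 6*(8/3)*(318 - 8/3) - 2769852 = 6*(8/3)*(946/3) - 2769852 = 15136/3 - 2769852 = -8294420/3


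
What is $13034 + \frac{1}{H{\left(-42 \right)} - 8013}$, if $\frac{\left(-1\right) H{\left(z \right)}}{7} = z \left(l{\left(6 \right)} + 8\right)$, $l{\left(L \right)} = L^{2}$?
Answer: $\frac{64166383}{4923} \approx 13034.0$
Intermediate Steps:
$H{\left(z \right)} = - 308 z$ ($H{\left(z \right)} = - 7 z \left(6^{2} + 8\right) = - 7 z \left(36 + 8\right) = - 7 z 44 = - 7 \cdot 44 z = - 308 z$)
$13034 + \frac{1}{H{\left(-42 \right)} - 8013} = 13034 + \frac{1}{\left(-308\right) \left(-42\right) - 8013} = 13034 + \frac{1}{12936 - 8013} = 13034 + \frac{1}{4923} = \frac{64166383}{4923}$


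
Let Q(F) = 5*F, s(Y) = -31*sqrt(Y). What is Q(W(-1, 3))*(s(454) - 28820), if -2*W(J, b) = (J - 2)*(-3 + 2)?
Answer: 216150 + 465*sqrt(454)/2 ≈ 2.2110e+5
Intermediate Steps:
W(J, b) = -1 + J/2 (W(J, b) = -(J - 2)*(-3 + 2)/2 = -(-2 + J)*(-1)/2 = -(2 - J)/2 = -1 + J/2)
Q(W(-1, 3))*(s(454) - 28820) = (5*(-1 + (1/2)*(-1)))*(-31*sqrt(454) - 28820) = (5*(-1 - 1/2))*(-28820 - 31*sqrt(454)) = (5*(-3/2))*(-28820 - 31*sqrt(454)) = -15*(-28820 - 31*sqrt(454))/2 = 216150 + 465*sqrt(454)/2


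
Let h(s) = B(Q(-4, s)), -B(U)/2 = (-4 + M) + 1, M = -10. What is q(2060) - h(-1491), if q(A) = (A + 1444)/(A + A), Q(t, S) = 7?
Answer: -12952/515 ≈ -25.150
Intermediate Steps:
B(U) = 26 (B(U) = -2*((-4 - 10) + 1) = -2*(-14 + 1) = -2*(-13) = 26)
h(s) = 26
q(A) = (1444 + A)/(2*A) (q(A) = (1444 + A)/((2*A)) = (1444 + A)*(1/(2*A)) = (1444 + A)/(2*A))
q(2060) - h(-1491) = (½)*(1444 + 2060)/2060 - 1*26 = (½)*(1/2060)*3504 - 26 = 438/515 - 26 = -12952/515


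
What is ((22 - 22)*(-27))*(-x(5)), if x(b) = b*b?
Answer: 0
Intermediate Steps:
x(b) = b**2
((22 - 22)*(-27))*(-x(5)) = ((22 - 22)*(-27))*(-1*5**2) = (0*(-27))*(-1*25) = 0*(-25) = 0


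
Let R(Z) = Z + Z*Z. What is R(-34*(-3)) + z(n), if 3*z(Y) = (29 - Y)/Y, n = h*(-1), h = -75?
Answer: 2363804/225 ≈ 10506.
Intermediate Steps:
R(Z) = Z + Z²
n = 75 (n = -75*(-1) = 75)
z(Y) = (29 - Y)/(3*Y) (z(Y) = ((29 - Y)/Y)/3 = (29 - Y)/(3*Y))
R(-34*(-3)) + z(n) = (-34*(-3))*(1 - 34*(-3)) + (⅓)*(29 - 1*75)/75 = 102*(1 + 102) + (⅓)*(1/75)*(29 - 75) = 102*103 + (⅓)*(1/75)*(-46) = 10506 - 46/225 = 2363804/225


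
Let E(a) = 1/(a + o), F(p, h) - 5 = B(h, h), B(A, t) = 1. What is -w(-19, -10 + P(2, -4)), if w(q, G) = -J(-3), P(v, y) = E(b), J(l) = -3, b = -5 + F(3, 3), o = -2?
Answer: -3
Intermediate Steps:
F(p, h) = 6 (F(p, h) = 5 + 1 = 6)
b = 1 (b = -5 + 6 = 1)
E(a) = 1/(-2 + a) (E(a) = 1/(a - 2) = 1/(-2 + a))
P(v, y) = -1 (P(v, y) = 1/(-2 + 1) = 1/(-1) = -1)
w(q, G) = 3 (w(q, G) = -1*(-3) = 3)
-w(-19, -10 + P(2, -4)) = -1*3 = -3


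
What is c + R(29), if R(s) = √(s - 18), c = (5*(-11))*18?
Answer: -990 + √11 ≈ -986.68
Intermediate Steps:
c = -990 (c = -55*18 = -990)
R(s) = √(-18 + s)
c + R(29) = -990 + √(-18 + 29) = -990 + √11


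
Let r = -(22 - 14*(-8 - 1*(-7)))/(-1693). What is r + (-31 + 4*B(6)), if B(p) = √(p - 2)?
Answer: -38903/1693 ≈ -22.979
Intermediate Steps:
B(p) = √(-2 + p)
r = 36/1693 (r = -(22 - 14*(-8 + 7))*(-1)/1693 = -(22 - 14*(-1))*(-1)/1693 = -(22 + 14)*(-1)/1693 = -36*(-1)/1693 = -1*(-36/1693) = 36/1693 ≈ 0.021264)
r + (-31 + 4*B(6)) = 36/1693 + (-31 + 4*√(-2 + 6)) = 36/1693 + (-31 + 4*√4) = 36/1693 + (-31 + 4*2) = 36/1693 + (-31 + 8) = 36/1693 - 23 = -38903/1693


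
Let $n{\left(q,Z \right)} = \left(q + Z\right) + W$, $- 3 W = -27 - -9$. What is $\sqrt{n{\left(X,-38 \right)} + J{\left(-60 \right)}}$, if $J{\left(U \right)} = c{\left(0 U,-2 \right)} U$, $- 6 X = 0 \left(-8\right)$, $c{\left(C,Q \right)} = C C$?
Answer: $4 i \sqrt{2} \approx 5.6569 i$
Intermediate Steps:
$W = 6$ ($W = - \frac{-27 - -9}{3} = - \frac{-27 + 9}{3} = \left(- \frac{1}{3}\right) \left(-18\right) = 6$)
$c{\left(C,Q \right)} = C^{2}$
$X = 0$ ($X = - \frac{0 \left(-8\right)}{6} = \left(- \frac{1}{6}\right) 0 = 0$)
$n{\left(q,Z \right)} = 6 + Z + q$ ($n{\left(q,Z \right)} = \left(q + Z\right) + 6 = \left(Z + q\right) + 6 = 6 + Z + q$)
$J{\left(U \right)} = 0$ ($J{\left(U \right)} = \left(0 U\right)^{2} U = 0^{2} U = 0 U = 0$)
$\sqrt{n{\left(X,-38 \right)} + J{\left(-60 \right)}} = \sqrt{\left(6 - 38 + 0\right) + 0} = \sqrt{-32 + 0} = \sqrt{-32} = 4 i \sqrt{2}$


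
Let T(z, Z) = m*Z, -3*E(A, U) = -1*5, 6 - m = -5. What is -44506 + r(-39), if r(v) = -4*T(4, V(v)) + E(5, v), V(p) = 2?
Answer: -133777/3 ≈ -44592.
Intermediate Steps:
m = 11 (m = 6 - 1*(-5) = 6 + 5 = 11)
E(A, U) = 5/3 (E(A, U) = -(-1)*5/3 = -⅓*(-5) = 5/3)
T(z, Z) = 11*Z
r(v) = -259/3 (r(v) = -44*2 + 5/3 = -4*22 + 5/3 = -88 + 5/3 = -259/3)
-44506 + r(-39) = -44506 - 259/3 = -133777/3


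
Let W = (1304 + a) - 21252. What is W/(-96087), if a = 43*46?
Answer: 5990/32029 ≈ 0.18702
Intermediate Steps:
a = 1978
W = -17970 (W = (1304 + 1978) - 21252 = 3282 - 21252 = -17970)
W/(-96087) = -17970/(-96087) = -17970*(-1/96087) = 5990/32029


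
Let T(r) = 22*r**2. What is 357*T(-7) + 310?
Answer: 385156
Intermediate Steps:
357*T(-7) + 310 = 357*(22*(-7)**2) + 310 = 357*(22*49) + 310 = 357*1078 + 310 = 384846 + 310 = 385156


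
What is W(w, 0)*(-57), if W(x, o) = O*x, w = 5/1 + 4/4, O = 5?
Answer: -1710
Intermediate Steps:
w = 6 (w = 5*1 + 4*(1/4) = 5 + 1 = 6)
W(x, o) = 5*x
W(w, 0)*(-57) = (5*6)*(-57) = 30*(-57) = -1710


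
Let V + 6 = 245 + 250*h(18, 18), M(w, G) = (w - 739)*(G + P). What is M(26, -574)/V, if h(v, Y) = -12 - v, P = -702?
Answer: -909788/7261 ≈ -125.30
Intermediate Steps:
M(w, G) = (-739 + w)*(-702 + G) (M(w, G) = (w - 739)*(G - 702) = (-739 + w)*(-702 + G))
V = -7261 (V = -6 + (245 + 250*(-12 - 1*18)) = -6 + (245 + 250*(-12 - 18)) = -6 + (245 + 250*(-30)) = -6 + (245 - 7500) = -6 - 7255 = -7261)
M(26, -574)/V = (518778 - 739*(-574) - 702*26 - 574*26)/(-7261) = (518778 + 424186 - 18252 - 14924)*(-1/7261) = 909788*(-1/7261) = -909788/7261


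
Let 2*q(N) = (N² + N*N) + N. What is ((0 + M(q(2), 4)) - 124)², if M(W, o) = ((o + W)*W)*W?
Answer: 10201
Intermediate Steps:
q(N) = N² + N/2 (q(N) = ((N² + N*N) + N)/2 = ((N² + N²) + N)/2 = (2*N² + N)/2 = (N + 2*N²)/2 = N² + N/2)
M(W, o) = W²*(W + o) (M(W, o) = ((W + o)*W)*W = (W*(W + o))*W = W²*(W + o))
((0 + M(q(2), 4)) - 124)² = ((0 + (2*(½ + 2))²*(2*(½ + 2) + 4)) - 124)² = ((0 + (2*(5/2))²*(2*(5/2) + 4)) - 124)² = ((0 + 5²*(5 + 4)) - 124)² = ((0 + 25*9) - 124)² = ((0 + 225) - 124)² = (225 - 124)² = 101² = 10201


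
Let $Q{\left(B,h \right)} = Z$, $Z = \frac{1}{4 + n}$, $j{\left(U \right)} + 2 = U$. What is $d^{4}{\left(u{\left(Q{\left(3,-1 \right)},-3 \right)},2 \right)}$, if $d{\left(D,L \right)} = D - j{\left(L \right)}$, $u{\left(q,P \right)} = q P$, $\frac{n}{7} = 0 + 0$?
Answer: $\frac{81}{256} \approx 0.31641$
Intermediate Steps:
$n = 0$ ($n = 7 \left(0 + 0\right) = 7 \cdot 0 = 0$)
$j{\left(U \right)} = -2 + U$
$Z = \frac{1}{4}$ ($Z = \frac{1}{4 + 0} = \frac{1}{4} \approx 0.25$)
$Q{\left(B,h \right)} = \frac{1}{4}$
$u{\left(q,P \right)} = P q$
$d{\left(D,L \right)} = 2 + D - L$ ($d{\left(D,L \right)} = D - \left(-2 + L\right) = 2 + D - L$)
$d^{4}{\left(u{\left(Q{\left(3,-1 \right)},-3 \right)},2 \right)} = \left(2 - \frac{3}{4} - 2\right)^{4} = \left(- \frac{3}{4}\right)^{4} = \frac{81}{256}$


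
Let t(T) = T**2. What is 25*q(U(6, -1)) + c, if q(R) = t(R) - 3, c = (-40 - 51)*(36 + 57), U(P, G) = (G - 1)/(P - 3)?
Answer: -76742/9 ≈ -8526.9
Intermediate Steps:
U(P, G) = (-1 + G)/(-3 + P)
c = -8463 (c = -91*93 = -8463)
q(R) = -3 + R**2 (q(R) = R**2 - 3 = -3 + R**2)
25*q(U(6, -1)) + c = 25*(-3 + ((-1 - 1)/(-3 + 6))**2) - 8463 = 25*(-3 + (-2/3)**2) - 8463 = 25*(-3 + 4/9) - 8463 = 25*(-23/9) - 8463 = -575/9 - 8463 = -76742/9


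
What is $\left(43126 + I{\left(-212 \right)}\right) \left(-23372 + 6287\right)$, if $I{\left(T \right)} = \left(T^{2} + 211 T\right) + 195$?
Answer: $-743761305$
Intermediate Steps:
$I{\left(T \right)} = 195 + T^{2} + 211 T$
$\left(43126 + I{\left(-212 \right)}\right) \left(-23372 + 6287\right) = \left(43126 + \left(195 + \left(-212\right)^{2} + 211 \left(-212\right)\right)\right) \left(-23372 + 6287\right) = \left(43126 + \left(195 + 44944 - 44732\right)\right) \left(-17085\right) = \left(43126 + 407\right) \left(-17085\right) = 43533 \left(-17085\right) = -743761305$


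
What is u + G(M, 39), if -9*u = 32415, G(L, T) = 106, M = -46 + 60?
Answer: -10487/3 ≈ -3495.7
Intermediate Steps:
M = 14
u = -10805/3 (u = -1/9*32415 = -10805/3 ≈ -3601.7)
u + G(M, 39) = -10805/3 + 106 = -10487/3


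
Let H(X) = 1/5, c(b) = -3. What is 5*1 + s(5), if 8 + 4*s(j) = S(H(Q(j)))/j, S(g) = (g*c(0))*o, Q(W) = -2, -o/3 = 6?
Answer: 177/50 ≈ 3.5400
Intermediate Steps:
o = -18 (o = -3*6 = -18)
H(X) = 1/5
S(g) = 54*g (S(g) = (g*(-3))*(-18) = -3*g*(-18) = 54*g)
s(j) = -2 + 27/(10*j) (s(j) = -2 + ((54*(1/5))/j)/4 = -2 + (54/(5*j))/4 = -2 + 27/(10*j))
5*1 + s(5) = 5*1 + (-2 + (27/10)/5) = 5 + (-2 + (27/10)*(1/5)) = 5 + (-2 + 27/50) = 5 - 73/50 = 177/50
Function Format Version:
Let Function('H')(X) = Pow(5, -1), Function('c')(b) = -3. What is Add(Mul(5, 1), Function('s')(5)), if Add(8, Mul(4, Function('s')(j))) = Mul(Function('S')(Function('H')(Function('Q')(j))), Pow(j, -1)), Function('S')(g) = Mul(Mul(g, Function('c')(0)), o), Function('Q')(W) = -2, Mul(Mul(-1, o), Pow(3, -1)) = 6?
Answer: Rational(177, 50) ≈ 3.5400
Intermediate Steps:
o = -18 (o = Mul(-3, 6) = -18)
Function('H')(X) = Rational(1, 5)
Function('S')(g) = Mul(54, g) (Function('S')(g) = Mul(Mul(g, -3), -18) = Mul(Mul(-3, g), -18) = Mul(54, g))
Function('s')(j) = Add(-2, Mul(Rational(27, 10), Pow(j, -1))) (Function('s')(j) = Add(-2, Mul(Rational(1, 4), Mul(Mul(54, Rational(1, 5)), Pow(j, -1)))) = Add(-2, Mul(Rational(1, 4), Mul(Rational(54, 5), Pow(j, -1)))) = Add(-2, Mul(Rational(27, 10), Pow(j, -1))))
Add(Mul(5, 1), Function('s')(5)) = Add(Mul(5, 1), Add(-2, Mul(Rational(27, 10), Pow(5, -1)))) = Add(5, Add(-2, Mul(Rational(27, 10), Rational(1, 5)))) = Add(5, Add(-2, Rational(27, 50))) = Add(5, Rational(-73, 50)) = Rational(177, 50)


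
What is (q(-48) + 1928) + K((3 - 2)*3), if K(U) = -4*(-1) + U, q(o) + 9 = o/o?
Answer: 1927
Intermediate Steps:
q(o) = -8 (q(o) = -9 + o/o = -9 + 1 = -8)
K(U) = 4 + U
(q(-48) + 1928) + K((3 - 2)*3) = (-8 + 1928) + (4 + (3 - 2)*3) = 1920 + (4 + 1*3) = 1920 + (4 + 3) = 1920 + 7 = 1927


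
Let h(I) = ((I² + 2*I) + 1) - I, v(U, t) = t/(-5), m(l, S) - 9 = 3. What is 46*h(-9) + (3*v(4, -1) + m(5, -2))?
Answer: 16853/5 ≈ 3370.6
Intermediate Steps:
m(l, S) = 12 (m(l, S) = 9 + 3 = 12)
v(U, t) = -t/5 (v(U, t) = t*(-⅕) = -t/5)
h(I) = 1 + I + I² (h(I) = (1 + I² + 2*I) - I = 1 + I + I²)
46*h(-9) + (3*v(4, -1) + m(5, -2)) = 46*(1 - 9 + (-9)²) + (3*(-⅕*(-1)) + 12) = 46*(1 - 9 + 81) + (3*(⅕) + 12) = 46*73 + (⅗ + 12) = 3358 + 63/5 = 16853/5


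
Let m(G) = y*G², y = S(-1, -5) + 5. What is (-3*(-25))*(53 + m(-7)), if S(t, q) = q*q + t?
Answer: 110550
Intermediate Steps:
S(t, q) = t + q² (S(t, q) = q² + t = t + q²)
y = 29 (y = (-1 + (-5)²) + 5 = (-1 + 25) + 5 = 24 + 5 = 29)
m(G) = 29*G²
(-3*(-25))*(53 + m(-7)) = (-3*(-25))*(53 + 29*(-7)²) = 75*(53 + 29*49) = 75*(53 + 1421) = 75*1474 = 110550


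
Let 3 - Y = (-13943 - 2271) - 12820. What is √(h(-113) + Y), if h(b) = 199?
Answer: 2*√7309 ≈ 170.99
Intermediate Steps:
Y = 29037 (Y = 3 - ((-13943 - 2271) - 12820) = 3 - (-16214 - 12820) = 3 - 1*(-29034) = 3 + 29034 = 29037)
√(h(-113) + Y) = √(199 + 29037) = √29236 = 2*√7309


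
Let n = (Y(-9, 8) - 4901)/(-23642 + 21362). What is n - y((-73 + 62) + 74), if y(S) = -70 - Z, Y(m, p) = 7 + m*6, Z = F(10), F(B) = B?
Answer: 46837/570 ≈ 82.170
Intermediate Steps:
Z = 10
Y(m, p) = 7 + 6*m
n = 1237/570 (n = ((7 + 6*(-9)) - 4901)/(-23642 + 21362) = ((7 - 54) - 4901)/(-2280) = (-47 - 4901)*(-1/2280) = -4948*(-1/2280) = 1237/570 ≈ 2.1702)
y(S) = -80 (y(S) = -70 - 1*10 = -70 - 10 = -80)
n - y((-73 + 62) + 74) = 1237/570 - 1*(-80) = 1237/570 + 80 = 46837/570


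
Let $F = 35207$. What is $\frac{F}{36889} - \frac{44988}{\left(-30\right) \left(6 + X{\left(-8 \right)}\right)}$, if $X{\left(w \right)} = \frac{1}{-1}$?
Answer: $\frac{277473897}{922225} \approx 300.87$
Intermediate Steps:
$X{\left(w \right)} = -1$
$\frac{F}{36889} - \frac{44988}{\left(-30\right) \left(6 + X{\left(-8 \right)}\right)} = \frac{35207}{36889} - \frac{44988}{\left(-30\right) \left(6 - 1\right)} = 35207 \cdot \frac{1}{36889} - \frac{44988}{\left(-30\right) 5} = \frac{35207}{36889} - \frac{44988}{-150} = \frac{35207}{36889} - - \frac{7498}{25} = \frac{35207}{36889} + \frac{7498}{25} = \frac{277473897}{922225}$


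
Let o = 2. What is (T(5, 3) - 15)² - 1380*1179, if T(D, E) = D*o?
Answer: -1626995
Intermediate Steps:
T(D, E) = 2*D (T(D, E) = D*2 = 2*D)
(T(5, 3) - 15)² - 1380*1179 = (2*5 - 15)² - 1380*1179 = (10 - 15)² - 1627020 = (-5)² - 1627020 = 25 - 1627020 = -1626995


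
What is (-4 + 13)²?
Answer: 81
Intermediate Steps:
(-4 + 13)² = 9² = 81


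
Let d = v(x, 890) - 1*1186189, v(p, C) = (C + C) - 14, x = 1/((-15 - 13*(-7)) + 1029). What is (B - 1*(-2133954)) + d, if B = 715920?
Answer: 1665451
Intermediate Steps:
x = 1/1105 (x = 1/((-15 + 91) + 1029) = 1/(76 + 1029) = 1/1105 ≈ 0.00090498)
v(p, C) = -14 + 2*C (v(p, C) = 2*C - 14 = -14 + 2*C)
d = -1184423 (d = (-14 + 2*890) - 1*1186189 = (-14 + 1780) - 1186189 = 1766 - 1186189 = -1184423)
(B - 1*(-2133954)) + d = (715920 - 1*(-2133954)) - 1184423 = (715920 + 2133954) - 1184423 = 2849874 - 1184423 = 1665451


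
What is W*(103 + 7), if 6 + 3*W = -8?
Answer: -1540/3 ≈ -513.33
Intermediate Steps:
W = -14/3 (W = -2 + (⅓)*(-8) = -2 - 8/3 = -14/3 ≈ -4.6667)
W*(103 + 7) = -14*(103 + 7)/3 = -14/3*110 = -1540/3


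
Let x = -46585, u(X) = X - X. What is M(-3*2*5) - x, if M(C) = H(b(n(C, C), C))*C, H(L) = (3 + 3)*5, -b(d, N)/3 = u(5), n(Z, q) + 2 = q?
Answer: 45685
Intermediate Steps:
u(X) = 0
n(Z, q) = -2 + q
b(d, N) = 0 (b(d, N) = -3*0 = 0)
H(L) = 30 (H(L) = 6*5 = 30)
M(C) = 30*C
M(-3*2*5) - x = 30*(-3*2*5) - 1*(-46585) = 30*(-6*5) + 46585 = 30*(-30) + 46585 = -900 + 46585 = 45685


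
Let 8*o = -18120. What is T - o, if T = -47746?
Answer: -45481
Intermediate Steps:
o = -2265 (o = (1/8)*(-18120) = -2265)
T - o = -47746 - 1*(-2265) = -47746 + 2265 = -45481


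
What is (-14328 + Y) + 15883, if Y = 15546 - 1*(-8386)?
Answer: 25487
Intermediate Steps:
Y = 23932 (Y = 15546 + 8386 = 23932)
(-14328 + Y) + 15883 = (-14328 + 23932) + 15883 = 9604 + 15883 = 25487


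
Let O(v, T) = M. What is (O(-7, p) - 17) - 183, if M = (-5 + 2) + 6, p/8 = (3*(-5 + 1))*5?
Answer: -197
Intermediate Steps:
p = -480 (p = 8*((3*(-5 + 1))*5) = 8*((3*(-4))*5) = 8*(-12*5) = 8*(-60) = -480)
M = 3 (M = -3 + 6 = 3)
O(v, T) = 3
(O(-7, p) - 17) - 183 = (3 - 17) - 183 = -14 - 183 = -197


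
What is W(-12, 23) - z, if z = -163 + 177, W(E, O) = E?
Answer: -26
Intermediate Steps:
z = 14
W(-12, 23) - z = -12 - 1*14 = -12 - 14 = -26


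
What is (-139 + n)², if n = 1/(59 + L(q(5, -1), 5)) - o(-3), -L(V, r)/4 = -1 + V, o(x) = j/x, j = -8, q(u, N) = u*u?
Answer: 247369984/12321 ≈ 20077.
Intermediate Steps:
q(u, N) = u²
o(x) = -8/x
L(V, r) = 4 - 4*V (L(V, r) = -4*(-1 + V) = 4 - 4*V)
n = -299/111 (n = 1/(59 + (4 - 4*5²)) - (-8)/(-3) = 1/(59 + (4 - 4*25)) - (-8)*(-1)/3 = 1/(59 + (4 - 100)) - 1*8/3 = 1/(59 - 96) - 8/3 = 1/(-37) - 8/3 = -1/37 - 8/3 = -299/111 ≈ -2.6937)
(-139 + n)² = (-139 - 299/111)² = (-15728/111)² = 247369984/12321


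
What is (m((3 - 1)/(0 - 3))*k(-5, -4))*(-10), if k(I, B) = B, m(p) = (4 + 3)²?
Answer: 1960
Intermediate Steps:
m(p) = 49 (m(p) = 7² = 49)
(m((3 - 1)/(0 - 3))*k(-5, -4))*(-10) = (49*(-4))*(-10) = -196*(-10) = 1960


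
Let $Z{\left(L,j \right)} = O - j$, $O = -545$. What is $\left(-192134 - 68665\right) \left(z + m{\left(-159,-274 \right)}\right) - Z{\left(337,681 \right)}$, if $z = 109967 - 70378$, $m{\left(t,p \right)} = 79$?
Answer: $-10345373506$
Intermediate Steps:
$z = 39589$
$Z{\left(L,j \right)} = -545 - j$
$\left(-192134 - 68665\right) \left(z + m{\left(-159,-274 \right)}\right) - Z{\left(337,681 \right)} = \left(-192134 - 68665\right) \left(39589 + 79\right) - \left(-545 - 681\right) = \left(-260799\right) 39668 - \left(-545 - 681\right) = -10345374732 - -1226 = -10345374732 + 1226 = -10345373506$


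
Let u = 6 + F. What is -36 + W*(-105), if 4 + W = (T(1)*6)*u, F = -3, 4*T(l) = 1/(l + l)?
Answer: 591/4 ≈ 147.75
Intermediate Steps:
T(l) = 1/(8*l) (T(l) = 1/(4*(l + l)) = 1/(4*((2*l))) = (1/(2*l))/4 = 1/(8*l))
u = 3 (u = 6 - 3 = 3)
W = -7/4 (W = -4 + (((⅛)/1)*6)*3 = -4 + (((⅛)*1)*6)*3 = -4 + ((⅛)*6)*3 = -4 + (¾)*3 = -4 + 9/4 = -7/4 ≈ -1.7500)
-36 + W*(-105) = -36 - 7/4*(-105) = -36 + 735/4 = 591/4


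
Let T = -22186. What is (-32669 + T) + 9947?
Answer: -44908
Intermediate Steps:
(-32669 + T) + 9947 = (-32669 - 22186) + 9947 = -54855 + 9947 = -44908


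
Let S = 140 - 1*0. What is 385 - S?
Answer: 245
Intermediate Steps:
S = 140 (S = 140 + 0 = 140)
385 - S = 385 - 1*140 = 385 - 140 = 245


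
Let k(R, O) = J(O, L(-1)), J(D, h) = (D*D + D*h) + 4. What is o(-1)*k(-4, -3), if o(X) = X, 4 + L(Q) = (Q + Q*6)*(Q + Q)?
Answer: 17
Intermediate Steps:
L(Q) = -4 + 14*Q**2 (L(Q) = -4 + (Q + Q*6)*(Q + Q) = -4 + (Q + 6*Q)*(2*Q) = -4 + (7*Q)*(2*Q) = -4 + 14*Q**2)
J(D, h) = 4 + D**2 + D*h (J(D, h) = (D**2 + D*h) + 4 = 4 + D**2 + D*h)
k(R, O) = 4 + O**2 + 10*O (k(R, O) = 4 + O**2 + O*(-4 + 14*(-1)**2) = 4 + O**2 + O*(-4 + 14*1) = 4 + O**2 + O*(-4 + 14) = 4 + O**2 + O*10 = 4 + O**2 + 10*O)
o(-1)*k(-4, -3) = -(4 + (-3)**2 + 10*(-3)) = -(4 + 9 - 30) = -1*(-17) = 17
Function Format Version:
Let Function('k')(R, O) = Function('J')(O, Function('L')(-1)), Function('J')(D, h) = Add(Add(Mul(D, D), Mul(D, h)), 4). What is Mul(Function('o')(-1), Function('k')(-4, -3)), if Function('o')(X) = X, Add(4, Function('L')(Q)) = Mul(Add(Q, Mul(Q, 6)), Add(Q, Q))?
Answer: 17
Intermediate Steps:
Function('L')(Q) = Add(-4, Mul(14, Pow(Q, 2))) (Function('L')(Q) = Add(-4, Mul(Add(Q, Mul(Q, 6)), Add(Q, Q))) = Add(-4, Mul(Add(Q, Mul(6, Q)), Mul(2, Q))) = Add(-4, Mul(Mul(7, Q), Mul(2, Q))) = Add(-4, Mul(14, Pow(Q, 2))))
Function('J')(D, h) = Add(4, Pow(D, 2), Mul(D, h)) (Function('J')(D, h) = Add(Add(Pow(D, 2), Mul(D, h)), 4) = Add(4, Pow(D, 2), Mul(D, h)))
Function('k')(R, O) = Add(4, Pow(O, 2), Mul(10, O)) (Function('k')(R, O) = Add(4, Pow(O, 2), Mul(O, Add(-4, Mul(14, Pow(-1, 2))))) = Add(4, Pow(O, 2), Mul(O, Add(-4, Mul(14, 1)))) = Add(4, Pow(O, 2), Mul(O, Add(-4, 14))) = Add(4, Pow(O, 2), Mul(O, 10)) = Add(4, Pow(O, 2), Mul(10, O)))
Mul(Function('o')(-1), Function('k')(-4, -3)) = Mul(-1, Add(4, Pow(-3, 2), Mul(10, -3))) = Mul(-1, Add(4, 9, -30)) = Mul(-1, -17) = 17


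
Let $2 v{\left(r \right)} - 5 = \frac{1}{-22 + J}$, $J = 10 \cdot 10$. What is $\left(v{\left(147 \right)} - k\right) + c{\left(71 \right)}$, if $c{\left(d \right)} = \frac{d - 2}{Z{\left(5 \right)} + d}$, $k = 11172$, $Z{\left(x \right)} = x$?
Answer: $- \frac{8275922}{741} \approx -11169.0$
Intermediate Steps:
$c{\left(d \right)} = \frac{-2 + d}{5 + d}$ ($c{\left(d \right)} = \frac{d - 2}{5 + d} = \frac{-2 + d}{5 + d}$)
$J = 100$
$v{\left(r \right)} = \frac{391}{156}$ ($v{\left(r \right)} = \frac{5}{2} + \frac{1}{2 \left(-22 + 100\right)} = \frac{5}{2} + \frac{1}{2 \cdot 78} = \frac{5}{2} + \frac{1}{2} \cdot \frac{1}{78} = \frac{5}{2} + \frac{1}{156} = \frac{391}{156}$)
$\left(v{\left(147 \right)} - k\right) + c{\left(71 \right)} = \left(\frac{391}{156} - 11172\right) + \frac{-2 + 71}{5 + 71} = \left(\frac{391}{156} - 11172\right) + \frac{1}{76} \cdot 69 = - \frac{1742441}{156} + \frac{1}{76} \cdot 69 = - \frac{1742441}{156} + \frac{69}{76} = - \frac{8275922}{741}$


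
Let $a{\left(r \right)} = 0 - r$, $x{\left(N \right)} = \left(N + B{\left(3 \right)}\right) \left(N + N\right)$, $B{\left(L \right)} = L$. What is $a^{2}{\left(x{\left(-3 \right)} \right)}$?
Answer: $0$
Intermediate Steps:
$x{\left(N \right)} = 2 N \left(3 + N\right)$ ($x{\left(N \right)} = \left(N + 3\right) \left(N + N\right) = \left(3 + N\right) 2 N = 2 N \left(3 + N\right)$)
$a{\left(r \right)} = - r$
$a^{2}{\left(x{\left(-3 \right)} \right)} = \left(- 2 \left(-3\right) \left(3 - 3\right)\right)^{2} = \left(- 2 \left(-3\right) 0\right)^{2} = \left(\left(-1\right) 0\right)^{2} = 0^{2} = 0$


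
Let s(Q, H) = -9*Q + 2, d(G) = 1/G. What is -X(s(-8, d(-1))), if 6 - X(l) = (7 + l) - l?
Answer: 1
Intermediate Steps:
s(Q, H) = 2 - 9*Q
X(l) = -1 (X(l) = 6 - ((7 + l) - l) = 6 - 1*7 = 6 - 7 = -1)
-X(s(-8, d(-1))) = -1*(-1) = 1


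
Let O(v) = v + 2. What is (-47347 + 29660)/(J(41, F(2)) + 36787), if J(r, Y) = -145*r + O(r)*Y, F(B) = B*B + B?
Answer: -17687/31100 ≈ -0.56871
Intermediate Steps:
O(v) = 2 + v
F(B) = B + B² (F(B) = B² + B = B + B²)
J(r, Y) = -145*r + Y*(2 + r) (J(r, Y) = -145*r + (2 + r)*Y = -145*r + Y*(2 + r))
(-47347 + 29660)/(J(41, F(2)) + 36787) = (-47347 + 29660)/((-145*41 + (2*(1 + 2))*(2 + 41)) + 36787) = -17687/((-5945 + (2*3)*43) + 36787) = -17687/((-5945 + 6*43) + 36787) = -17687/((-5945 + 258) + 36787) = -17687/(-5687 + 36787) = -17687/31100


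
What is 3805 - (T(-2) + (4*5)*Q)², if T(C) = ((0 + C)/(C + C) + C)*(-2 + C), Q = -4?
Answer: -1671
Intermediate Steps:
T(C) = (½ + C)*(-2 + C) (T(C) = (C/((2*C)) + C)*(-2 + C) = (C*(1/(2*C)) + C)*(-2 + C) = (½ + C)*(-2 + C))
3805 - (T(-2) + (4*5)*Q)² = 3805 - ((-1 + (-2)² - 3/2*(-2)) + (4*5)*(-4))² = 3805 - ((-1 + 4 + 3) + 20*(-4))² = 3805 - (6 - 80)² = 3805 - 1*(-74)² = 3805 - 1*5476 = 3805 - 5476 = -1671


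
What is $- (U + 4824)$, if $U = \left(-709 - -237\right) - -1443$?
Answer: $-5795$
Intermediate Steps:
$U = 971$ ($U = \left(-709 + \left(-309 + 546\right)\right) + 1443 = \left(-709 + 237\right) + 1443 = -472 + 1443 = 971$)
$- (U + 4824) = - (971 + 4824) = \left(-1\right) 5795 = -5795$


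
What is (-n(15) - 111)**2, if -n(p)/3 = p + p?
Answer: 441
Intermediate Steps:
n(p) = -6*p (n(p) = -3*(p + p) = -6*p)
(-n(15) - 111)**2 = (-(-6)*15 - 111)**2 = (-1*(-90) - 111)**2 = (90 - 111)**2 = (-21)**2 = 441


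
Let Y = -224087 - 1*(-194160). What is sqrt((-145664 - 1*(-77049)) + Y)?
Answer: I*sqrt(98542) ≈ 313.91*I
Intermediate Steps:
Y = -29927 (Y = -224087 + 194160 = -29927)
sqrt((-145664 - 1*(-77049)) + Y) = sqrt((-145664 - 1*(-77049)) - 29927) = sqrt((-145664 + 77049) - 29927) = sqrt(-68615 - 29927) = sqrt(-98542) = I*sqrt(98542)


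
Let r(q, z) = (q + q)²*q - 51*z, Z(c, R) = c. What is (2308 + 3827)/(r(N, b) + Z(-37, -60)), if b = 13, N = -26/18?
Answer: -4472415/519088 ≈ -8.6159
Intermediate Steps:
N = -13/9 (N = -26*1/18 = -13/9 ≈ -1.4444)
r(q, z) = -51*z + 4*q³ (r(q, z) = (2*q)²*q - 51*z = (4*q²)*q - 51*z = 4*q³ - 51*z = -51*z + 4*q³)
(2308 + 3827)/(r(N, b) + Z(-37, -60)) = (2308 + 3827)/((-51*13 + 4*(-13/9)³) - 37) = 6135/((-663 + 4*(-2197/729)) - 37) = 6135/((-663 - 8788/729) - 37) = 6135/(-492115/729 - 37) = 6135/(-519088/729) = 6135*(-729/519088) = -4472415/519088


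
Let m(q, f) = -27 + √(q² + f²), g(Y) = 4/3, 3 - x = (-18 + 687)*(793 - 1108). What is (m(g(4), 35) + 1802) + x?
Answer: 212513 + √11041/3 ≈ 2.1255e+5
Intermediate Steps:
x = 210738 (x = 3 - (-18 + 687)*(793 - 1108) = 3 - 669*(-315) = 3 - 1*(-210735) = 3 + 210735 = 210738)
g(Y) = 4/3 (g(Y) = 4*(⅓) = 4/3)
m(q, f) = -27 + √(f² + q²)
(m(g(4), 35) + 1802) + x = ((-27 + √(35² + (4/3)²)) + 1802) + 210738 = ((-27 + √(1225 + 16/9)) + 1802) + 210738 = ((-27 + √(11041/9)) + 1802) + 210738 = ((-27 + √11041/3) + 1802) + 210738 = (1775 + √11041/3) + 210738 = 212513 + √11041/3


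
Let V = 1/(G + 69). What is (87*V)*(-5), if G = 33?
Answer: -145/34 ≈ -4.2647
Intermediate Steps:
V = 1/102 (V = 1/(33 + 69) = 1/102 ≈ 0.0098039)
(87*V)*(-5) = (87*(1/102))*(-5) = (29/34)*(-5) = -145/34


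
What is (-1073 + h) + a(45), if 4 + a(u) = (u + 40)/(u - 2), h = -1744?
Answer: -121218/43 ≈ -2819.0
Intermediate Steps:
a(u) = -4 + (40 + u)/(-2 + u) (a(u) = -4 + (u + 40)/(u - 2) = -4 + (40 + u)/(-2 + u))
(-1073 + h) + a(45) = (-1073 - 1744) + 3*(16 - 1*45)/(-2 + 45) = -2817 + 3*(16 - 45)/43 = -2817 + 3*(1/43)*(-29) = -2817 - 87/43 = -121218/43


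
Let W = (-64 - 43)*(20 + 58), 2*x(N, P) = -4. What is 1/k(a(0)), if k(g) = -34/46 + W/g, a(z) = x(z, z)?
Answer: 23/95962 ≈ 0.00023968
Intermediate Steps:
x(N, P) = -2 (x(N, P) = (½)*(-4) = -2)
W = -8346 (W = -107*78 = -8346)
a(z) = -2
k(g) = -17/23 - 8346/g (k(g) = -34/46 - 8346/g = -34*1/46 - 8346/g = -17/23 - 8346/g)
1/k(a(0)) = 1/(-17/23 - 8346/(-2)) = 1/(-17/23 - 8346*(-½)) = 1/(-17/23 + 4173) = 1/(95962/23) = 23/95962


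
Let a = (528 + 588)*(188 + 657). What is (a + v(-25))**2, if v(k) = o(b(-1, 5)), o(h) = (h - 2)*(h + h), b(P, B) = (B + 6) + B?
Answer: 890131867024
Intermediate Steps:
b(P, B) = 6 + 2*B (b(P, B) = (6 + B) + B = 6 + 2*B)
o(h) = 2*h*(-2 + h) (o(h) = (-2 + h)*(2*h) = 2*h*(-2 + h))
v(k) = 448 (v(k) = 2*(6 + 2*5)*(-2 + (6 + 2*5)) = 2*(6 + 10)*(-2 + (6 + 10)) = 2*16*(-2 + 16) = 2*16*14 = 448)
a = 943020 (a = 1116*845 = 943020)
(a + v(-25))**2 = (943020 + 448)**2 = 943468**2 = 890131867024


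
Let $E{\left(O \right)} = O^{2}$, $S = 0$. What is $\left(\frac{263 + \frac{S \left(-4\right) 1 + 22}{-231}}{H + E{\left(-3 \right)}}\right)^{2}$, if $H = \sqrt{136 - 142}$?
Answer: $\frac{30481441}{441 \left(9 + i \sqrt{6}\right)^{2}} \approx 684.89 - 402.63 i$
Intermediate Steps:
$H = i \sqrt{6}$ ($H = \sqrt{-6} = i \sqrt{6} \approx 2.4495 i$)
$\left(\frac{263 + \frac{S \left(-4\right) 1 + 22}{-231}}{H + E{\left(-3 \right)}}\right)^{2} = \left(\frac{263 + \frac{0 \left(-4\right) 1 + 22}{-231}}{i \sqrt{6} + \left(-3\right)^{2}}\right)^{2} = \left(\frac{263 + \left(0 \cdot 1 + 22\right) \left(- \frac{1}{231}\right)}{i \sqrt{6} + 9}\right)^{2} = \left(\frac{263 + \left(0 + 22\right) \left(- \frac{1}{231}\right)}{9 + i \sqrt{6}}\right)^{2} = \left(\frac{263 + 22 \left(- \frac{1}{231}\right)}{9 + i \sqrt{6}}\right)^{2} = \left(\frac{263 - \frac{2}{21}}{9 + i \sqrt{6}}\right)^{2} = \left(\frac{5521}{21 \left(9 + i \sqrt{6}\right)}\right)^{2} = \frac{30481441}{441 \left(9 + i \sqrt{6}\right)^{2}}$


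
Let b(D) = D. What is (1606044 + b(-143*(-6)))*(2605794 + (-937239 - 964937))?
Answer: 1130645171436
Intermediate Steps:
(1606044 + b(-143*(-6)))*(2605794 + (-937239 - 964937)) = (1606044 - 143*(-6))*(2605794 + (-937239 - 964937)) = (1606044 + 858)*(2605794 - 1902176) = 1606902*703618 = 1130645171436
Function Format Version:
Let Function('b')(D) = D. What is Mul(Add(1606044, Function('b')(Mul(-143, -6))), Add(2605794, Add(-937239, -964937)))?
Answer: 1130645171436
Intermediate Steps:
Mul(Add(1606044, Function('b')(Mul(-143, -6))), Add(2605794, Add(-937239, -964937))) = Mul(Add(1606044, Mul(-143, -6)), Add(2605794, Add(-937239, -964937))) = Mul(Add(1606044, 858), Add(2605794, -1902176)) = Mul(1606902, 703618) = 1130645171436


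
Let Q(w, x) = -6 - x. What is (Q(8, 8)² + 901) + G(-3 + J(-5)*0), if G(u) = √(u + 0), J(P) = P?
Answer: 1097 + I*√3 ≈ 1097.0 + 1.732*I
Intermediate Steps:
G(u) = √u
(Q(8, 8)² + 901) + G(-3 + J(-5)*0) = ((-6 - 1*8)² + 901) + √(-3 - 5*0) = ((-6 - 8)² + 901) + √(-3 + 0) = ((-14)² + 901) + √(-3) = (196 + 901) + I*√3 = 1097 + I*√3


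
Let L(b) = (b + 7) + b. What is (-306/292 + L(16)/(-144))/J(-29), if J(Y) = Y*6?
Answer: 4621/609696 ≈ 0.0075792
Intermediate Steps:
L(b) = 7 + 2*b (L(b) = (7 + b) + b = 7 + 2*b)
J(Y) = 6*Y
(-306/292 + L(16)/(-144))/J(-29) = (-306/292 + (7 + 2*16)/(-144))/((6*(-29))) = (-306*1/292 + (7 + 32)*(-1/144))/(-174) = (-153/146 + 39*(-1/144))*(-1/174) = (-153/146 - 13/48)*(-1/174) = -4621/3504*(-1/174) = 4621/609696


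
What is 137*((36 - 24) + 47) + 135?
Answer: 8218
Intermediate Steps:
137*((36 - 24) + 47) + 135 = 137*(12 + 47) + 135 = 137*59 + 135 = 8083 + 135 = 8218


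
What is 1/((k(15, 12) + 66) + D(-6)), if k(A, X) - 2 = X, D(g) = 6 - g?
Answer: 1/92 ≈ 0.010870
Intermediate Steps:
k(A, X) = 2 + X
1/((k(15, 12) + 66) + D(-6)) = 1/(((2 + 12) + 66) + (6 - 1*(-6))) = 1/((14 + 66) + (6 + 6)) = 1/(80 + 12) = 1/92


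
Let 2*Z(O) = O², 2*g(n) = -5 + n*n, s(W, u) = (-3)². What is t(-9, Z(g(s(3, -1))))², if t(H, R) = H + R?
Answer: 508369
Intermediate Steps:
s(W, u) = 9
g(n) = -5/2 + n²/2 (g(n) = (-5 + n*n)/2 = (-5 + n²)/2 = -5/2 + n²/2)
Z(O) = O²/2
t(-9, Z(g(s(3, -1))))² = (-9 + (-5/2 + (½)*9²)²/2)² = (-9 + (-5/2 + (½)*81)²/2)² = (-9 + (-5/2 + 81/2)²/2)² = (-9 + (½)*38²)² = (-9 + (½)*1444)² = (-9 + 722)² = 713² = 508369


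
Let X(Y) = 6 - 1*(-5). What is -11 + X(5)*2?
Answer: 11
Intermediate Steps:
X(Y) = 11 (X(Y) = 6 + 5 = 11)
-11 + X(5)*2 = -11 + 11*2 = -11 + 22 = 11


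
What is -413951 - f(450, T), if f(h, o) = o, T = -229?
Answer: -413722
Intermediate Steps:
-413951 - f(450, T) = -413951 - 1*(-229) = -413951 + 229 = -413722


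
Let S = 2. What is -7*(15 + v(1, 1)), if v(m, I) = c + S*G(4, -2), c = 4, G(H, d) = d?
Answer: -105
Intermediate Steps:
v(m, I) = 0 (v(m, I) = 4 + 2*(-2) = 4 - 4 = 0)
-7*(15 + v(1, 1)) = -7*(15 + 0) = -7*15 = -105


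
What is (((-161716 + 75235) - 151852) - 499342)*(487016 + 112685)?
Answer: -442384435175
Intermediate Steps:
(((-161716 + 75235) - 151852) - 499342)*(487016 + 112685) = ((-86481 - 151852) - 499342)*599701 = (-238333 - 499342)*599701 = -737675*599701 = -442384435175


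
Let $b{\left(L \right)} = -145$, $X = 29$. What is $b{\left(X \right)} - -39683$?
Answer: $39538$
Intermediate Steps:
$b{\left(X \right)} - -39683 = -145 - -39683 = -145 + 39683 = 39538$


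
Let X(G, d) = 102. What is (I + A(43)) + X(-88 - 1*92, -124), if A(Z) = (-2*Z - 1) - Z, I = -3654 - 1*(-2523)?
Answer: -1159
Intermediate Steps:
I = -1131 (I = -3654 + 2523 = -1131)
A(Z) = -1 - 3*Z (A(Z) = (-1 - 2*Z) - Z = -1 - 3*Z)
(I + A(43)) + X(-88 - 1*92, -124) = (-1131 + (-1 - 3*43)) + 102 = (-1131 + (-1 - 129)) + 102 = (-1131 - 130) + 102 = -1261 + 102 = -1159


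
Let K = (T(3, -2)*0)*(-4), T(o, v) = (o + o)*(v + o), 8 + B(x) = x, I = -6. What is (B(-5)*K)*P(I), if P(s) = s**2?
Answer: 0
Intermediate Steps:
B(x) = -8 + x
T(o, v) = 2*o*(o + v) (T(o, v) = (2*o)*(o + v) = 2*o*(o + v))
K = 0 (K = ((2*3*(3 - 2))*0)*(-4) = ((2*3*1)*0)*(-4) = (6*0)*(-4) = 0*(-4) = 0)
(B(-5)*K)*P(I) = ((-8 - 5)*0)*(-6)**2 = -13*0*36 = 0*36 = 0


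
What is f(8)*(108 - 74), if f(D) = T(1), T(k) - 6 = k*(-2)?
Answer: 136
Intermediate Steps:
T(k) = 6 - 2*k (T(k) = 6 + k*(-2) = 6 - 2*k)
f(D) = 4 (f(D) = 6 - 2*1 = 6 - 2 = 4)
f(8)*(108 - 74) = 4*(108 - 74) = 4*34 = 136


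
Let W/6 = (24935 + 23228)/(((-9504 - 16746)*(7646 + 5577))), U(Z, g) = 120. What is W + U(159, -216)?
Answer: 6942026837/57850625 ≈ 120.00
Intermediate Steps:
W = -48163/57850625 (W = 6*((24935 + 23228)/(((-9504 - 16746)*(7646 + 5577)))) = 6*(48163/((-26250*13223))) = 6*(48163/(-347103750)) = 6*(48163*(-1/347103750)) = 6*(-48163/347103750) = -48163/57850625 ≈ -0.00083254)
W + U(159, -216) = -48163/57850625 + 120 = 6942026837/57850625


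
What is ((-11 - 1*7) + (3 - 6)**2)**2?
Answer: 81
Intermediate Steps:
((-11 - 1*7) + (3 - 6)**2)**2 = ((-11 - 7) + (-3)**2)**2 = (-18 + 9)**2 = (-9)**2 = 81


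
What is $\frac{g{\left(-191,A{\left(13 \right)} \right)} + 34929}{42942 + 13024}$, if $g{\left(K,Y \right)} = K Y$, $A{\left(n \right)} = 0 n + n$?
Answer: $\frac{16223}{27983} \approx 0.57974$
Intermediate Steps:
$A{\left(n \right)} = n$ ($A{\left(n \right)} = 0 + n = n$)
$\frac{g{\left(-191,A{\left(13 \right)} \right)} + 34929}{42942 + 13024} = \frac{\left(-191\right) 13 + 34929}{42942 + 13024} = \frac{-2483 + 34929}{55966} = 32446 \cdot \frac{1}{55966} = \frac{16223}{27983}$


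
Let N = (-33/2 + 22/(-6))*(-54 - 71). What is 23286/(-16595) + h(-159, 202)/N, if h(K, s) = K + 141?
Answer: -70798602/50199875 ≈ -1.4103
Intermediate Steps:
h(K, s) = 141 + K
N = 15125/6 (N = (-33*1/2 + 22*(-1/6))*(-125) = (-33/2 - 11/3)*(-125) = -121/6*(-125) = 15125/6 ≈ 2520.8)
23286/(-16595) + h(-159, 202)/N = 23286/(-16595) + (141 - 159)/(15125/6) = 23286*(-1/16595) - 18*6/15125 = -23286/16595 - 108/15125 = -70798602/50199875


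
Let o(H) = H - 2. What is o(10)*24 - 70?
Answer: 122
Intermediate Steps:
o(H) = -2 + H
o(10)*24 - 70 = (-2 + 10)*24 - 70 = 8*24 - 70 = 192 - 70 = 122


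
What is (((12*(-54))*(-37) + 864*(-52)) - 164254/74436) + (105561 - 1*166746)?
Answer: -3057056993/37218 ≈ -82139.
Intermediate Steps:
(((12*(-54))*(-37) + 864*(-52)) - 164254/74436) + (105561 - 1*166746) = ((-648*(-37) - 44928) - 164254*1/74436) + (105561 - 166746) = ((23976 - 44928) - 82127/37218) - 61185 = (-20952 - 82127/37218) - 61185 = -779873663/37218 - 61185 = -3057056993/37218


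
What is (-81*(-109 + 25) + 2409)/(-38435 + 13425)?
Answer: -9213/25010 ≈ -0.36837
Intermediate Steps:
(-81*(-109 + 25) + 2409)/(-38435 + 13425) = (-81*(-84) + 2409)/(-25010) = (6804 + 2409)*(-1/25010) = 9213*(-1/25010) = -9213/25010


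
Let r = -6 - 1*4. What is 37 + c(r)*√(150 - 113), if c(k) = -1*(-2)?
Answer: 37 + 2*√37 ≈ 49.166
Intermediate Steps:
r = -10 (r = -6 - 4 = -10)
c(k) = 2
37 + c(r)*√(150 - 113) = 37 + 2*√(150 - 113) = 37 + 2*√37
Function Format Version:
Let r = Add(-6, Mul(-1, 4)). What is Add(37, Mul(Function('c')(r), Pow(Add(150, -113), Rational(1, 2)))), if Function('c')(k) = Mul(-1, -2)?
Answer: Add(37, Mul(2, Pow(37, Rational(1, 2)))) ≈ 49.166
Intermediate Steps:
r = -10 (r = Add(-6, -4) = -10)
Function('c')(k) = 2
Add(37, Mul(Function('c')(r), Pow(Add(150, -113), Rational(1, 2)))) = Add(37, Mul(2, Pow(Add(150, -113), Rational(1, 2)))) = Add(37, Mul(2, Pow(37, Rational(1, 2))))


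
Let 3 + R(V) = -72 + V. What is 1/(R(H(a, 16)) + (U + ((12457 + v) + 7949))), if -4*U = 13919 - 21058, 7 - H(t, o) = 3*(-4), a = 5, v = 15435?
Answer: 4/150279 ≈ 2.6617e-5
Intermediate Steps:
H(t, o) = 19 (H(t, o) = 7 - 3*(-4) = 7 - 1*(-12) = 7 + 12 = 19)
R(V) = -75 + V (R(V) = -3 + (-72 + V) = -75 + V)
U = 7139/4 (U = -(13919 - 21058)/4 = -1/4*(-7139) = 7139/4 ≈ 1784.8)
1/(R(H(a, 16)) + (U + ((12457 + v) + 7949))) = 1/((-75 + 19) + (7139/4 + ((12457 + 15435) + 7949))) = 1/(-56 + (7139/4 + (27892 + 7949))) = 1/(-56 + (7139/4 + 35841)) = 1/(-56 + 150503/4) = 1/(150279/4) = 4/150279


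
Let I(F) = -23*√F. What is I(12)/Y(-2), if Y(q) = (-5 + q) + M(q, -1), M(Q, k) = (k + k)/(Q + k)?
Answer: 138*√3/19 ≈ 12.580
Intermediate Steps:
M(Q, k) = 2*k/(Q + k) (M(Q, k) = (2*k)/(Q + k) = 2*k/(Q + k))
Y(q) = -5 + q - 2/(-1 + q) (Y(q) = (-5 + q) + 2*(-1)/(q - 1) = (-5 + q) + 2*(-1)/(-1 + q) = (-5 + q) - 2/(-1 + q) = -5 + q - 2/(-1 + q))
I(12)/Y(-2) = (-46*√3)/(((-2 + (-1 - 2)*(-5 - 2))/(-1 - 2))) = (-46*√3)/(((-2 - 3*(-7))/(-3))) = (-46*√3)/((-(-2 + 21)/3)) = (-46*√3)/((-⅓*19)) = (-46*√3)/(-19/3) = -46*√3*(-3/19) = 138*√3/19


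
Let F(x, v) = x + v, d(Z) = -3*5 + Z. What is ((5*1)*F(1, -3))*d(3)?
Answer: 120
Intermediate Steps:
d(Z) = -15 + Z
F(x, v) = v + x
((5*1)*F(1, -3))*d(3) = ((5*1)*(-3 + 1))*(-15 + 3) = (5*(-2))*(-12) = -10*(-12) = 120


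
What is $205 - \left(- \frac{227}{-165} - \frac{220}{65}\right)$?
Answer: $\frac{444034}{2145} \approx 207.01$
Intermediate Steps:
$205 - \left(- \frac{227}{-165} - \frac{220}{65}\right) = 205 - \left(\left(-227\right) \left(- \frac{1}{165}\right) - \frac{44}{13}\right) = 205 - \left(\frac{227}{165} - \frac{44}{13}\right) = 205 - - \frac{4309}{2145} = 205 + \frac{4309}{2145} = \frac{444034}{2145}$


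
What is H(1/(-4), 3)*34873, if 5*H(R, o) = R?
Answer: -34873/20 ≈ -1743.7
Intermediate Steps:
H(R, o) = R/5
H(1/(-4), 3)*34873 = ((⅕)/(-4))*34873 = ((⅕)*(-¼))*34873 = -1/20*34873 = -34873/20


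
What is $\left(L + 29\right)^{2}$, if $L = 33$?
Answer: $3844$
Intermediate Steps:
$\left(L + 29\right)^{2} = \left(33 + 29\right)^{2} = 62^{2} = 3844$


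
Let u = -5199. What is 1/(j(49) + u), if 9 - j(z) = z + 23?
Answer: -1/5262 ≈ -0.00019004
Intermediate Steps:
j(z) = -14 - z (j(z) = 9 - (z + 23) = 9 - (23 + z) = 9 + (-23 - z) = -14 - z)
1/(j(49) + u) = 1/((-14 - 1*49) - 5199) = 1/((-14 - 49) - 5199) = 1/(-63 - 5199) = 1/(-5262) = -1/5262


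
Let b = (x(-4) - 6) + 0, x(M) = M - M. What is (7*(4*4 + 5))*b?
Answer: -882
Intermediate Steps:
x(M) = 0
b = -6 (b = (0 - 6) + 0 = -6 + 0 = -6)
(7*(4*4 + 5))*b = (7*(4*4 + 5))*(-6) = (7*(16 + 5))*(-6) = (7*21)*(-6) = 147*(-6) = -882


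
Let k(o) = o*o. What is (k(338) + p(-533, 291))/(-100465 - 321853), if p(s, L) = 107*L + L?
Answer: -72836/211159 ≈ -0.34493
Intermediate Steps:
k(o) = o²
p(s, L) = 108*L
(k(338) + p(-533, 291))/(-100465 - 321853) = (338² + 108*291)/(-100465 - 321853) = (114244 + 31428)/(-422318) = 145672*(-1/422318) = -72836/211159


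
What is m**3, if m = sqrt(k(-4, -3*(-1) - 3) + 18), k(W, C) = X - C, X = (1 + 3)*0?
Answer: 54*sqrt(2) ≈ 76.368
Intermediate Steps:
X = 0 (X = 4*0 = 0)
k(W, C) = -C (k(W, C) = 0 - C = -C)
m = 3*sqrt(2) (m = sqrt(-(-3*(-1) - 3) + 18) = sqrt(-(3 - 3) + 18) = sqrt(-1*0 + 18) = sqrt(0 + 18) = sqrt(18) = 3*sqrt(2) ≈ 4.2426)
m**3 = (3*sqrt(2))**3 = 54*sqrt(2)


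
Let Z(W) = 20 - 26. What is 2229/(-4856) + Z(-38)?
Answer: -31365/4856 ≈ -6.4590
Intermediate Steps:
Z(W) = -6
2229/(-4856) + Z(-38) = 2229/(-4856) - 6 = 2229*(-1/4856) - 6 = -2229/4856 - 6 = -31365/4856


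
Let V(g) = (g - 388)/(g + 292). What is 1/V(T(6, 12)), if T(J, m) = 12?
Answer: -38/47 ≈ -0.80851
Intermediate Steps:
V(g) = (-388 + g)/(292 + g)
1/V(T(6, 12)) = 1/((-388 + 12)/(292 + 12)) = 1/(-376/304) = 1/((1/304)*(-376)) = 1/(-47/38) = -38/47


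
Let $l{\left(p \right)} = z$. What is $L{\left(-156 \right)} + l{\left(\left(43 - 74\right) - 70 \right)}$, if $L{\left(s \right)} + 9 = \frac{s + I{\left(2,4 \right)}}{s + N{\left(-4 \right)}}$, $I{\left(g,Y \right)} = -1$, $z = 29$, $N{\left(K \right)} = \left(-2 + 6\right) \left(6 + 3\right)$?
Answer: $\frac{2557}{120} \approx 21.308$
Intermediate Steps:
$N{\left(K \right)} = 36$ ($N{\left(K \right)} = 4 \cdot 9 = 36$)
$l{\left(p \right)} = 29$
$L{\left(s \right)} = -9 + \frac{-1 + s}{36 + s}$ ($L{\left(s \right)} = -9 + \frac{s - 1}{s + 36} = -9 + \frac{-1 + s}{36 + s}$)
$L{\left(-156 \right)} + l{\left(\left(43 - 74\right) - 70 \right)} = \frac{-325 - -1248}{36 - 156} + 29 = \frac{-325 + 1248}{-120} + 29 = \left(- \frac{1}{120}\right) 923 + 29 = - \frac{923}{120} + 29 = \frac{2557}{120}$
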